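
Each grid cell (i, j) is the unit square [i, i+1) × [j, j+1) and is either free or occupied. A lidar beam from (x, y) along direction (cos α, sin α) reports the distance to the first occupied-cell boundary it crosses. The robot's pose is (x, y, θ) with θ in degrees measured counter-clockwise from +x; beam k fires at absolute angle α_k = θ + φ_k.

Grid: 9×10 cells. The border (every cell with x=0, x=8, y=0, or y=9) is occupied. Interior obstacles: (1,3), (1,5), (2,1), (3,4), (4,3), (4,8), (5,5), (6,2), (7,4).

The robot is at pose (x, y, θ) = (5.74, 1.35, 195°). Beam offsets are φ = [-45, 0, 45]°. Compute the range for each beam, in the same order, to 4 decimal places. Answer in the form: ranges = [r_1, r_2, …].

beam 1: φ=-45°, α=150°
  d=(-0.8660,0.5000)  start (5,1)  tX=0.8545 tY=1.3000  stride 1/|dx|=1.1547 1/|dy|=2.0000
    cross x-line → (4,1), t=0.8545
    cross y-line → (4,2), t=1.3000
    cross x-line → (3,2), t=2.0092
    cross x-line → (2,2), t=3.1639
    cross y-line → (2,3), t=3.3000
    cross x-line → (1,3), t=4.3186 (wall)
  → r_1 = 4.3186
beam 2: φ=0°, α=195°
  d=(-0.9659,-0.2588)  start (5,1)  tX=0.7661 tY=1.3523  stride 1/|dx|=1.0353 1/|dy|=3.8637
    cross x-line → (4,1), t=0.7661
    cross y-line → (4,0), t=1.3523 (wall)
  → r_2 = 1.3523
beam 3: φ=45°, α=240°
  d=(-0.5000,-0.8660)  start (5,1)  tX=1.4800 tY=0.4041  stride 1/|dx|=2.0000 1/|dy|=1.1547
    cross y-line → (5,0), t=0.4041 (wall)
  → r_3 = 0.4041

ranges = [4.3186, 1.3523, 0.4041]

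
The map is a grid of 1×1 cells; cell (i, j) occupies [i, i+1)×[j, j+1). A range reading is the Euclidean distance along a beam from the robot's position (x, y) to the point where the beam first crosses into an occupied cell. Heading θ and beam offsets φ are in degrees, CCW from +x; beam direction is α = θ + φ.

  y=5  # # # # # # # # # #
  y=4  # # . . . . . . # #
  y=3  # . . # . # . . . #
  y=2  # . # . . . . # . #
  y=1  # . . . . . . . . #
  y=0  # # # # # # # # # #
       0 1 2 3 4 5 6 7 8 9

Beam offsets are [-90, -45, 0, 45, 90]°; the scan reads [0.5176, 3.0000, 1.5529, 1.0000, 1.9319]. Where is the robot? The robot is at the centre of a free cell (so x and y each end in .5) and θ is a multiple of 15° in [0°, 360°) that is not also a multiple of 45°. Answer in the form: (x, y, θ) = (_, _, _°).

Candidates: 26 free-cell centres × 16 headings = 416 poses. Raycast each; keep the one whose scan matches to 4 dp.
  (8.5, 2.5, 210°): beam 1 = 2.8868 ≠ 0.5176 ✗
  (6.5, 4.5, 240°): beam 1 = 1.0000 ≠ 0.5176 ✗
  (3.5, 2.5, 105°): beam 1 = 1.9319 ≠ 0.5176 ✗
  (5.5, 1.5, 255°): beam 1 = 2.5882 ≠ 0.5176 ✗
  …
  (2.5, 4.5, 285°): r_1=0.5176, r_2=3.0000, r_3=1.5529, r_4=1.0000, r_5=1.9319 — all match ✓
Unique over the lattice → pose = (2.5, 4.5, 285°).

(x, y, θ) = (2.5, 4.5, 285°)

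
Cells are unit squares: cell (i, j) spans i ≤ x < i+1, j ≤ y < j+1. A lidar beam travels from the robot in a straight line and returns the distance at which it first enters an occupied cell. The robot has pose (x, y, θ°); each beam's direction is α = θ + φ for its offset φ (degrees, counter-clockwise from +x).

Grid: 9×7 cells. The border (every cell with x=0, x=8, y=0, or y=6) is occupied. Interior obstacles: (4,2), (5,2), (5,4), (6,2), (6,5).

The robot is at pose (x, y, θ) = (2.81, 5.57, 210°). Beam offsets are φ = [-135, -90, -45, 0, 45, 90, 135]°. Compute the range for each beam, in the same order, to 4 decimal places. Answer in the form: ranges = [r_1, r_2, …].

beam 1: φ=-135°, α=75°
  cosα=0.2588 sinα=0.9659 | (2,5) | tMaxX 0.7341 tMaxY 0.4452 | tΔX 3.8637 tΔY 1.0353
    t=0.4452 [y] (2,6) — stop
  → r_1 = 0.4452
beam 2: φ=-90°, α=120°
  cosα=-0.5000 sinα=0.8660 | (2,5) | tMaxX 1.6200 tMaxY 0.4965 | tΔX 2.0000 tΔY 1.1547
    t=0.4965 [y] (2,6) — stop
  → r_2 = 0.4965
beam 3: φ=-45°, α=165°
  cosα=-0.9659 sinα=0.2588 | (2,5) | tMaxX 0.8386 tMaxY 1.6614 | tΔX 1.0353 tΔY 3.8637
    t=0.8386 [x] (1,5)
    t=1.6614 [y] (1,6) — stop
  → r_3 = 1.6614
beam 4: φ=0°, α=210°
  cosα=-0.8660 sinα=-0.5000 | (2,5) | tMaxX 0.9353 tMaxY 1.1400 | tΔX 1.1547 tΔY 2.0000
    t=0.9353 [x] (1,5)
    t=1.1400 [y] (1,4)
    t=2.0900 [x] (0,4) — stop
  → r_4 = 2.0900
beam 5: φ=45°, α=255°
  cosα=-0.2588 sinα=-0.9659 | (2,5) | tMaxX 3.1296 tMaxY 0.5901 | tΔX 3.8637 tΔY 1.0353
    t=0.5901 [y] (2,4)
    t=1.6254 [y] (2,3)
    t=2.6607 [y] (2,2)
    t=3.1296 [x] (1,2)
    t=3.6959 [y] (1,1)
    t=4.7312 [y] (1,0) — stop
  → r_5 = 4.7312
beam 6: φ=90°, α=300°
  cosα=0.5000 sinα=-0.8660 | (2,5) | tMaxX 0.3800 tMaxY 0.6582 | tΔX 2.0000 tΔY 1.1547
    t=0.3800 [x] (3,5)
    t=0.6582 [y] (3,4)
    t=1.8129 [y] (3,3)
    t=2.3800 [x] (4,3)
    t=2.9676 [y] (4,2) — stop
  → r_6 = 2.9676
beam 7: φ=135°, α=345°
  cosα=0.9659 sinα=-0.2588 | (2,5) | tMaxX 0.1967 tMaxY 2.2023 | tΔX 1.0353 tΔY 3.8637
    t=0.1967 [x] (3,5)
    t=1.2320 [x] (4,5)
    t=2.2023 [y] (4,4)
    t=2.2673 [x] (5,4) — stop
  → r_7 = 2.2673

ranges = [0.4452, 0.4965, 1.6614, 2.0900, 4.7312, 2.9676, 2.2673]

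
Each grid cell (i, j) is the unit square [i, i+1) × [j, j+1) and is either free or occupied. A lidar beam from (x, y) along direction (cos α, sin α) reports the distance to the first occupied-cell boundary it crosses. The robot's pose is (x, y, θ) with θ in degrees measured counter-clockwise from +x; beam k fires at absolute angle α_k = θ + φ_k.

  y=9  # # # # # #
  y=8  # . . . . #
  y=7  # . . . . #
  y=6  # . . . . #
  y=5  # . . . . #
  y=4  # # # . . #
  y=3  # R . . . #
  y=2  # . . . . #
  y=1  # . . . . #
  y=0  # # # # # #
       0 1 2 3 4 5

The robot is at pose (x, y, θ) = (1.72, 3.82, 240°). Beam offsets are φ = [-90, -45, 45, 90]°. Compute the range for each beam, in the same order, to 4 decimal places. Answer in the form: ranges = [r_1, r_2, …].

ranges = [0.3600, 0.7454, 2.9195, 3.7874]

beam 1: φ=-90°, α=150°
  d=(-0.8660,0.5000)  start (1,3)  tX=0.8314 tY=0.3600  stride 1/|dx|=1.1547 1/|dy|=2.0000
    cross y-line → (1,4), t=0.3600 (wall)
  → r_1 = 0.3600
beam 2: φ=-45°, α=195°
  d=(-0.9659,-0.2588)  start (1,3)  tX=0.7454 tY=3.1682  stride 1/|dx|=1.0353 1/|dy|=3.8637
    cross x-line → (0,3), t=0.7454 (wall)
  → r_2 = 0.7454
beam 3: φ=45°, α=285°
  d=(0.2588,-0.9659)  start (1,3)  tX=1.0818 tY=0.8489  stride 1/|dx|=3.8637 1/|dy|=1.0353
    cross y-line → (1,2), t=0.8489
    cross x-line → (2,2), t=1.0818
    cross y-line → (2,1), t=1.8842
    cross y-line → (2,0), t=2.9195 (wall)
  → r_3 = 2.9195
beam 4: φ=90°, α=330°
  d=(0.8660,-0.5000)  start (1,3)  tX=0.3233 tY=1.6400  stride 1/|dx|=1.1547 1/|dy|=2.0000
    cross x-line → (2,3), t=0.3233
    cross x-line → (3,3), t=1.4780
    cross y-line → (3,2), t=1.6400
    cross x-line → (4,2), t=2.6327
    cross y-line → (4,1), t=3.6400
    cross x-line → (5,1), t=3.7874 (wall)
  → r_4 = 3.7874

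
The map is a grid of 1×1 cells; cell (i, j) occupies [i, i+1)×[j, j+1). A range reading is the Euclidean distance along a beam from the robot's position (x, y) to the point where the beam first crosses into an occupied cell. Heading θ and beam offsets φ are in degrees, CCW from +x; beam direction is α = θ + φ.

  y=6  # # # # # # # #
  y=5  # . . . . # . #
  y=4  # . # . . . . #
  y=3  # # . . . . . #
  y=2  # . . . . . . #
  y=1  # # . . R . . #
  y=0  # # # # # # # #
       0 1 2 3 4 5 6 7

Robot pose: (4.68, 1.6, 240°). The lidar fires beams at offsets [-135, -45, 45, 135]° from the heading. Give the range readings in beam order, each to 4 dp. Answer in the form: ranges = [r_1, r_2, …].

ranges = [4.5552, 2.3182, 0.6212, 2.4018]

beam 1: φ=-135°, α=105°
  dir = (cos 105°, sin 105°) = (-0.2588, 0.9659); from cell (4,1)
  next x-line at t=2.6273, next y-line at t=0.4141; Δt_x=3.8637, Δt_y=1.0353
    y: enter (4,2) at t=0.4141
    y: enter (4,3) at t=1.4494
    y: enter (4,4) at t=2.4847
    x: enter (3,4) at t=2.6273
    y: enter (3,5) at t=3.5199
    y: enter (3,6) at t=4.5552 ← occupied
  → r_1 = 4.5552
beam 2: φ=-45°, α=195°
  dir = (cos 195°, sin 195°) = (-0.9659, -0.2588); from cell (4,1)
  next x-line at t=0.7040, next y-line at t=2.3182; Δt_x=1.0353, Δt_y=3.8637
    x: enter (3,1) at t=0.7040
    x: enter (2,1) at t=1.7393
    y: enter (2,0) at t=2.3182 ← occupied
  → r_2 = 2.3182
beam 3: φ=45°, α=285°
  dir = (cos 285°, sin 285°) = (0.2588, -0.9659); from cell (4,1)
  next x-line at t=1.2364, next y-line at t=0.6212; Δt_x=3.8637, Δt_y=1.0353
    y: enter (4,0) at t=0.6212 ← occupied
  → r_3 = 0.6212
beam 4: φ=135°, α=15°
  dir = (cos 15°, sin 15°) = (0.9659, 0.2588); from cell (4,1)
  next x-line at t=0.3313, next y-line at t=1.5455; Δt_x=1.0353, Δt_y=3.8637
    x: enter (5,1) at t=0.3313
    x: enter (6,1) at t=1.3666
    y: enter (6,2) at t=1.5455
    x: enter (7,2) at t=2.4018 ← occupied
  → r_4 = 2.4018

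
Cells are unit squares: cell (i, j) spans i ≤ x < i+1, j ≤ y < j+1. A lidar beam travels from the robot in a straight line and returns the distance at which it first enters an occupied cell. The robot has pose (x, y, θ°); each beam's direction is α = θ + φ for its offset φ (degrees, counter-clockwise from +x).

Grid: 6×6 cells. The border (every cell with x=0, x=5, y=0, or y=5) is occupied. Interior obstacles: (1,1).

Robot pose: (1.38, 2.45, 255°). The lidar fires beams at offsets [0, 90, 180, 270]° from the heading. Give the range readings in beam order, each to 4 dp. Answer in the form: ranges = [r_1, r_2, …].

ranges = [0.4659, 3.7477, 2.6400, 0.3934]

beam 1: φ=0°, α=255°
  cosα=-0.2588 sinα=-0.9659 | (1,2) | tMaxX 1.4682 tMaxY 0.4659 | tΔX 3.8637 tΔY 1.0353
    t=0.4659 [y] (1,1) — stop
  → r_1 = 0.4659
beam 2: φ=90°, α=345°
  cosα=0.9659 sinα=-0.2588 | (1,2) | tMaxX 0.6419 tMaxY 1.7387 | tΔX 1.0353 tΔY 3.8637
    t=0.6419 [x] (2,2)
    t=1.6771 [x] (3,2)
    t=1.7387 [y] (3,1)
    t=2.7124 [x] (4,1)
    t=3.7477 [x] (5,1) — stop
  → r_2 = 3.7477
beam 3: φ=180°, α=75°
  cosα=0.2588 sinα=0.9659 | (1,2) | tMaxX 2.3955 tMaxY 0.5694 | tΔX 3.8637 tΔY 1.0353
    t=0.5694 [y] (1,3)
    t=1.6047 [y] (1,4)
    t=2.3955 [x] (2,4)
    t=2.6400 [y] (2,5) — stop
  → r_3 = 2.6400
beam 4: φ=270°, α=165°
  cosα=-0.9659 sinα=0.2588 | (1,2) | tMaxX 0.3934 tMaxY 2.1250 | tΔX 1.0353 tΔY 3.8637
    t=0.3934 [x] (0,2) — stop
  → r_4 = 0.3934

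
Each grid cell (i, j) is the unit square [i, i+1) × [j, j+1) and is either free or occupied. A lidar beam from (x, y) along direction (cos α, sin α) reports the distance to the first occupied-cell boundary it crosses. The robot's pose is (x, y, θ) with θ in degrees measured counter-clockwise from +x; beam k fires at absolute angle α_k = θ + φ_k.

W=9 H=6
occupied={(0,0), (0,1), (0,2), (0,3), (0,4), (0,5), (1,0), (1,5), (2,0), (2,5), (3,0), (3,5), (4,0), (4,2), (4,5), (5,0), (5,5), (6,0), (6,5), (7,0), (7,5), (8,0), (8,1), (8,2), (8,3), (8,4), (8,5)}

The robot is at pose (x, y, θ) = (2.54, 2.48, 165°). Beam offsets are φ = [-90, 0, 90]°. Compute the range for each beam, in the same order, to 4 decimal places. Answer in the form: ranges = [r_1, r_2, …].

beam 1: φ=-90°, α=75°
  dir = (cos 75°, sin 75°) = (0.2588, 0.9659); from cell (2,2)
  next x-line at t=1.7773, next y-line at t=0.5383; Δt_x=3.8637, Δt_y=1.0353
    y: enter (2,3) at t=0.5383
    y: enter (2,4) at t=1.5736
    x: enter (3,4) at t=1.7773
    y: enter (3,5) at t=2.6089 ← occupied
  → r_1 = 2.6089
beam 2: φ=0°, α=165°
  dir = (cos 165°, sin 165°) = (-0.9659, 0.2588); from cell (2,2)
  next x-line at t=0.5590, next y-line at t=2.0091; Δt_x=1.0353, Δt_y=3.8637
    x: enter (1,2) at t=0.5590
    x: enter (0,2) at t=1.5943 ← occupied
  → r_2 = 1.5943
beam 3: φ=90°, α=255°
  dir = (cos 255°, sin 255°) = (-0.2588, -0.9659); from cell (2,2)
  next x-line at t=2.0864, next y-line at t=0.4969; Δt_x=3.8637, Δt_y=1.0353
    y: enter (2,1) at t=0.4969
    y: enter (2,0) at t=1.5322 ← occupied
  → r_3 = 1.5322

ranges = [2.6089, 1.5943, 1.5322]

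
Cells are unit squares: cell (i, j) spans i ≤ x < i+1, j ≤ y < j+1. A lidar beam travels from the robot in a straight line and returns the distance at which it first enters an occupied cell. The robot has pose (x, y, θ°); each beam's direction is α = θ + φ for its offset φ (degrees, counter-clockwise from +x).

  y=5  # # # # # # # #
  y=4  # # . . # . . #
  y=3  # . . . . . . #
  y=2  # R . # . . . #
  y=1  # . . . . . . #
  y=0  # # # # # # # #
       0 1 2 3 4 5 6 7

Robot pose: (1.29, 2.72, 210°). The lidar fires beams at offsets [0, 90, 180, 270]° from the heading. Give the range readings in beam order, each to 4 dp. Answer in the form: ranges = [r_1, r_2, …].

beam 1: φ=0°, α=210°
  direction (-0.8660, -0.5000); cell (1,2); t to first gridline: x 0.3349, y 1.4400 (then +1.1547 / +2.0000)
    (0,2) via x @ 0.3349  # hit
  → r_1 = 0.3349
beam 2: φ=90°, α=300°
  direction (0.5000, -0.8660); cell (1,2); t to first gridline: x 1.4200, y 0.8314 (then +2.0000 / +1.1547)
    (1,1) via y @ 0.8314
    (2,1) via x @ 1.4200
    (2,0) via y @ 1.9861  # hit
  → r_2 = 1.9861
beam 3: φ=180°, α=30°
  direction (0.8660, 0.5000); cell (1,2); t to first gridline: x 0.8198, y 0.5600 (then +1.1547 / +2.0000)
    (1,3) via y @ 0.5600
    (2,3) via x @ 0.8198
    (3,3) via x @ 1.9745
    (3,4) via y @ 2.5600
    (4,4) via x @ 3.1292  # hit
  → r_3 = 3.1292
beam 4: φ=270°, α=120°
  direction (-0.5000, 0.8660); cell (1,2); t to first gridline: x 0.5800, y 0.3233 (then +2.0000 / +1.1547)
    (1,3) via y @ 0.3233
    (0,3) via x @ 0.5800  # hit
  → r_4 = 0.5800

ranges = [0.3349, 1.9861, 3.1292, 0.5800]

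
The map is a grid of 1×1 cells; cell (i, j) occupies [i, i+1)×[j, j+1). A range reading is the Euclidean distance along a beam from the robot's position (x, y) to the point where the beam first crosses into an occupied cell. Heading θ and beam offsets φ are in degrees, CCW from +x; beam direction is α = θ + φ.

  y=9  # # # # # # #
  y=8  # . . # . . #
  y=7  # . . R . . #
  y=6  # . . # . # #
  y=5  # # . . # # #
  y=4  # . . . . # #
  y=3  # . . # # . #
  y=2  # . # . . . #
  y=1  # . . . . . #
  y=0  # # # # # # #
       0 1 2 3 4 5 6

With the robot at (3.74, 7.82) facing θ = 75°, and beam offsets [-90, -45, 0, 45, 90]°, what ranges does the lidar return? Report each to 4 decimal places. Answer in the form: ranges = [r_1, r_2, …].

ranges = [2.3397, 2.3600, 0.1863, 0.2078, 0.6955]

beam 1: φ=-90°, α=345°
  d=(0.9659,-0.2588)  start (3,7)  tX=0.2692 tY=3.1682  stride 1/|dx|=1.0353 1/|dy|=3.8637
    cross x-line → (4,7), t=0.2692
    cross x-line → (5,7), t=1.3044
    cross x-line → (6,7), t=2.3397 (wall)
  → r_1 = 2.3397
beam 2: φ=-45°, α=30°
  d=(0.8660,0.5000)  start (3,7)  tX=0.3002 tY=0.3600  stride 1/|dx|=1.1547 1/|dy|=2.0000
    cross x-line → (4,7), t=0.3002
    cross y-line → (4,8), t=0.3600
    cross x-line → (5,8), t=1.4549
    cross y-line → (5,9), t=2.3600 (wall)
  → r_2 = 2.3600
beam 3: φ=0°, α=75°
  d=(0.2588,0.9659)  start (3,7)  tX=1.0046 tY=0.1863  stride 1/|dx|=3.8637 1/|dy|=1.0353
    cross y-line → (3,8), t=0.1863 (wall)
  → r_3 = 0.1863
beam 4: φ=45°, α=120°
  d=(-0.5000,0.8660)  start (3,7)  tX=1.4800 tY=0.2078  stride 1/|dx|=2.0000 1/|dy|=1.1547
    cross y-line → (3,8), t=0.2078 (wall)
  → r_4 = 0.2078
beam 5: φ=90°, α=165°
  d=(-0.9659,0.2588)  start (3,7)  tX=0.7661 tY=0.6955  stride 1/|dx|=1.0353 1/|dy|=3.8637
    cross y-line → (3,8), t=0.6955 (wall)
  → r_5 = 0.6955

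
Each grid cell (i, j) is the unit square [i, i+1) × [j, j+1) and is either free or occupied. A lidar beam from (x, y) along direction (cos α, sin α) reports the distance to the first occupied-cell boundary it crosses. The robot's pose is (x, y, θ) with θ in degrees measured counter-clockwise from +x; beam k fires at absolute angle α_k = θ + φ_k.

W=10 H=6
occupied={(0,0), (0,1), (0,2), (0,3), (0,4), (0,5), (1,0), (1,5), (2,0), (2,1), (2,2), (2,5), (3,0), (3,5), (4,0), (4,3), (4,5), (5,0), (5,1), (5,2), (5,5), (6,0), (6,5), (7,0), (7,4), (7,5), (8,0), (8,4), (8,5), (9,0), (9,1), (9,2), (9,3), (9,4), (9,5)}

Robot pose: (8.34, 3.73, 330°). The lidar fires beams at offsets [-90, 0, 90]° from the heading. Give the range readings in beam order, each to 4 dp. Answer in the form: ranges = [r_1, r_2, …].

beam 1: φ=-90°, α=240°
  dir = (cos 240°, sin 240°) = (-0.5000, -0.8660); from cell (8,3)
  next x-line at t=0.6800, next y-line at t=0.8429; Δt_x=2.0000, Δt_y=1.1547
    x: enter (7,3) at t=0.6800
    y: enter (7,2) at t=0.8429
    y: enter (7,1) at t=1.9976
    x: enter (6,1) at t=2.6800
    y: enter (6,0) at t=3.1523 ← occupied
  → r_1 = 3.1523
beam 2: φ=0°, α=330°
  dir = (cos 330°, sin 330°) = (0.8660, -0.5000); from cell (8,3)
  next x-line at t=0.7621, next y-line at t=1.4600; Δt_x=1.1547, Δt_y=2.0000
    x: enter (9,3) at t=0.7621 ← occupied
  → r_2 = 0.7621
beam 3: φ=90°, α=60°
  dir = (cos 60°, sin 60°) = (0.5000, 0.8660); from cell (8,3)
  next x-line at t=1.3200, next y-line at t=0.3118; Δt_x=2.0000, Δt_y=1.1547
    y: enter (8,4) at t=0.3118 ← occupied
  → r_3 = 0.3118

ranges = [3.1523, 0.7621, 0.3118]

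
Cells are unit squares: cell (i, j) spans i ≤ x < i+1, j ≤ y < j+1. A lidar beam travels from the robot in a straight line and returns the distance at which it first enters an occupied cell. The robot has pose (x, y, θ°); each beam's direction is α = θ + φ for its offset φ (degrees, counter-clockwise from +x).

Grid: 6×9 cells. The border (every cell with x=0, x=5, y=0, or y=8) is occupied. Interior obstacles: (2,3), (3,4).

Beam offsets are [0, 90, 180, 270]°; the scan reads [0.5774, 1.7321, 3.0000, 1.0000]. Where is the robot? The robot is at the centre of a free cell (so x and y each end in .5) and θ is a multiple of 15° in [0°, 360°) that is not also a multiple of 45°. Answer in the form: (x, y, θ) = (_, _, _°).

The pose lattice has 26·16 = 416 candidates. Test each by forward raycasting.
  (2.5, 4.5, 330°): beam 2 = 4.0415 ≠ 1.7321 ✗
  (3.5, 5.5, 255°): beam 1 = 0.5176 ≠ 0.5774 ✗
  (1.5, 5.5, 150°): beam 2 = 1.0000 ≠ 1.7321 ✗
  …
  (4.5, 2.5, 30°): r_1=0.5774, r_2=1.7321, r_3=3.0000, r_4=1.0000 — all match ✓
No second candidate reproduces the full scan.

(x, y, θ) = (4.5, 2.5, 30°)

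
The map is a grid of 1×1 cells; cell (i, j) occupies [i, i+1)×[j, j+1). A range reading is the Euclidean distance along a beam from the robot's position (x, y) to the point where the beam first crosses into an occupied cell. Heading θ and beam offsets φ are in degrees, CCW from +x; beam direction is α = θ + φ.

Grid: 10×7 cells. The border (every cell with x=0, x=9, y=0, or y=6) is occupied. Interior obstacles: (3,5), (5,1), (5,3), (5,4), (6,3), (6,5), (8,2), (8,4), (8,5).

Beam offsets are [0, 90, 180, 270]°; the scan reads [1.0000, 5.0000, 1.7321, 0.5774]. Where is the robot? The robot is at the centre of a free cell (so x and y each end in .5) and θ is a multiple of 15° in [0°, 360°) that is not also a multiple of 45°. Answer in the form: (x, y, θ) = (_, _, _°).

Enumerate (i+0.5, j+0.5, θ) over the 31 free cells and 16 admissible headings. For each, cast all 4 beams and compare to the given ranges.
  (7.5, 3.5, 75°): beam 1 = 1.9319 ≠ 1.0000 ✗
  (8.5, 3.5, 300°): beam 1 = 0.5774 ≠ 1.0000 ✗
  (2.5, 1.5, 195°): beam 1 = 1.5529 ≠ 1.0000 ✗
  …
  (1.5, 4.5, 240°): r_1=1.0000, r_2=5.0000, r_3=1.7321, r_4=0.5774 — all match ✓
Unique over the lattice → pose = (1.5, 4.5, 240°).

(x, y, θ) = (1.5, 4.5, 240°)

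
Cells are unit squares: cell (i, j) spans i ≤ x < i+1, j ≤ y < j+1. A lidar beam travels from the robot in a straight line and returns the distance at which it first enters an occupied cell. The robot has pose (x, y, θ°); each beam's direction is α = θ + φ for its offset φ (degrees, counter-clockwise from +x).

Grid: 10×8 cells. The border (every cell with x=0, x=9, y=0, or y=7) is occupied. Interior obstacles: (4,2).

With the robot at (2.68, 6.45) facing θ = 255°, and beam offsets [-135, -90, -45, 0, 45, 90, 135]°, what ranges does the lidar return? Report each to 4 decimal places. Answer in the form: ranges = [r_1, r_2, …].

beam 1: φ=-135°, α=120°
  d=(-0.5000,0.8660)  start (2,6)  tX=1.3600 tY=0.6351  stride 1/|dx|=2.0000 1/|dy|=1.1547
    cross y-line → (2,7), t=0.6351 (wall)
  → r_1 = 0.6351
beam 2: φ=-90°, α=165°
  d=(-0.9659,0.2588)  start (2,6)  tX=0.7040 tY=2.1250  stride 1/|dx|=1.0353 1/|dy|=3.8637
    cross x-line → (1,6), t=0.7040
    cross x-line → (0,6), t=1.7393 (wall)
  → r_2 = 1.7393
beam 3: φ=-45°, α=210°
  d=(-0.8660,-0.5000)  start (2,6)  tX=0.7852 tY=0.9000  stride 1/|dx|=1.1547 1/|dy|=2.0000
    cross x-line → (1,6), t=0.7852
    cross y-line → (1,5), t=0.9000
    cross x-line → (0,5), t=1.9399 (wall)
  → r_3 = 1.9399
beam 4: φ=0°, α=255°
  d=(-0.2588,-0.9659)  start (2,6)  tX=2.6273 tY=0.4659  stride 1/|dx|=3.8637 1/|dy|=1.0353
    cross y-line → (2,5), t=0.4659
    cross y-line → (2,4), t=1.5012
    cross y-line → (2,3), t=2.5364
    cross x-line → (1,3), t=2.6273
    cross y-line → (1,2), t=3.5717
    cross y-line → (1,1), t=4.6070
    cross y-line → (1,0), t=5.6423 (wall)
  → r_4 = 5.6423
beam 5: φ=45°, α=300°
  d=(0.5000,-0.8660)  start (2,6)  tX=0.6400 tY=0.5196  stride 1/|dx|=2.0000 1/|dy|=1.1547
    cross y-line → (2,5), t=0.5196
    cross x-line → (3,5), t=0.6400
    cross y-line → (3,4), t=1.6743
    cross x-line → (4,4), t=2.6400
    cross y-line → (4,3), t=2.8290
    cross y-line → (4,2), t=3.9837 (wall)
  → r_5 = 3.9837
beam 6: φ=90°, α=345°
  d=(0.9659,-0.2588)  start (2,6)  tX=0.3313 tY=1.7387  stride 1/|dx|=1.0353 1/|dy|=3.8637
    cross x-line → (3,6), t=0.3313
    cross x-line → (4,6), t=1.3666
    cross y-line → (4,5), t=1.7387
    cross x-line → (5,5), t=2.4018
    cross x-line → (6,5), t=3.4371
    cross x-line → (7,5), t=4.4724
    cross x-line → (8,5), t=5.5077
    cross y-line → (8,4), t=5.6024
    cross x-line → (9,4), t=6.5429 (wall)
  → r_6 = 6.5429
beam 7: φ=135°, α=30°
  d=(0.8660,0.5000)  start (2,6)  tX=0.3695 tY=1.1000  stride 1/|dx|=1.1547 1/|dy|=2.0000
    cross x-line → (3,6), t=0.3695
    cross y-line → (3,7), t=1.1000 (wall)
  → r_7 = 1.1000

ranges = [0.6351, 1.7393, 1.9399, 5.6423, 3.9837, 6.5429, 1.1000]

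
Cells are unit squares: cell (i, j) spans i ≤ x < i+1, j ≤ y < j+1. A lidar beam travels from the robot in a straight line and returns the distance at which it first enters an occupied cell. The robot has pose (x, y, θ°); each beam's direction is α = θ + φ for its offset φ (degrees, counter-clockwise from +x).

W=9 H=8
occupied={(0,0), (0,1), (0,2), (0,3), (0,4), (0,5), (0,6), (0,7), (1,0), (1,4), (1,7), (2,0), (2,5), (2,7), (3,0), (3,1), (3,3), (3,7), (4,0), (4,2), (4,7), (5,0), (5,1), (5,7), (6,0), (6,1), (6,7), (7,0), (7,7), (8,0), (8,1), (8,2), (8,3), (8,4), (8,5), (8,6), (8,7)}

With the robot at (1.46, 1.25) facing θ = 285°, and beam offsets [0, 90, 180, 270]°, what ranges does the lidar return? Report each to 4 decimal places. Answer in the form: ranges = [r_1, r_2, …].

beam 1: φ=0°, α=285°
  cosα=0.2588 sinα=-0.9659 | (1,1) | tMaxX 2.0864 tMaxY 0.2588 | tΔX 3.8637 tΔY 1.0353
    t=0.2588 [y] (1,0) — stop
  → r_1 = 0.2588
beam 2: φ=90°, α=15°
  cosα=0.9659 sinα=0.2588 | (1,1) | tMaxX 0.5590 tMaxY 2.8978 | tΔX 1.0353 tΔY 3.8637
    t=0.5590 [x] (2,1)
    t=1.5943 [x] (3,1) — stop
  → r_2 = 1.5943
beam 3: φ=180°, α=105°
  cosα=-0.2588 sinα=0.9659 | (1,1) | tMaxX 1.7773 tMaxY 0.7765 | tΔX 3.8637 tΔY 1.0353
    t=0.7765 [y] (1,2)
    t=1.7773 [x] (0,2) — stop
  → r_3 = 1.7773
beam 4: φ=270°, α=195°
  cosα=-0.9659 sinα=-0.2588 | (1,1) | tMaxX 0.4762 tMaxY 0.9659 | tΔX 1.0353 tΔY 3.8637
    t=0.4762 [x] (0,1) — stop
  → r_4 = 0.4762

ranges = [0.2588, 1.5943, 1.7773, 0.4762]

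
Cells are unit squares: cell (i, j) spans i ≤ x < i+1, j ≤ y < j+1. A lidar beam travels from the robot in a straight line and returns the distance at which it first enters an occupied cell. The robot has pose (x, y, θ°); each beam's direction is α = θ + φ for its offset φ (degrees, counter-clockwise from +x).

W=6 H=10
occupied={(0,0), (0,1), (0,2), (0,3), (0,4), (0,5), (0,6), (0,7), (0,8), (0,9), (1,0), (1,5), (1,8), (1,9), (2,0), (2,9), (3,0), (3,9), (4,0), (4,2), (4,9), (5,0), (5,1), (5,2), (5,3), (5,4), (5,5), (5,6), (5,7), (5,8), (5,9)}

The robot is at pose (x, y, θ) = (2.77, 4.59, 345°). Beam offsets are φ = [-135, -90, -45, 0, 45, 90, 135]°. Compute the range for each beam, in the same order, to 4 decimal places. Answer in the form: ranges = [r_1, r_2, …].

beam 1: φ=-135°, α=210°
  dir = (cos 210°, sin 210°) = (-0.8660, -0.5000); from cell (2,4)
  next x-line at t=0.8891, next y-line at t=1.1800; Δt_x=1.1547, Δt_y=2.0000
    x: enter (1,4) at t=0.8891
    y: enter (1,3) at t=1.1800
    x: enter (0,3) at t=2.0438 ← occupied
  → r_1 = 2.0438
beam 2: φ=-90°, α=255°
  dir = (cos 255°, sin 255°) = (-0.2588, -0.9659); from cell (2,4)
  next x-line at t=2.9751, next y-line at t=0.6108; Δt_x=3.8637, Δt_y=1.0353
    y: enter (2,3) at t=0.6108
    y: enter (2,2) at t=1.6461
    y: enter (2,1) at t=2.6814
    x: enter (1,1) at t=2.9751
    y: enter (1,0) at t=3.7166 ← occupied
  → r_2 = 3.7166
beam 3: φ=-45°, α=300°
  dir = (cos 300°, sin 300°) = (0.5000, -0.8660); from cell (2,4)
  next x-line at t=0.4600, next y-line at t=0.6813; Δt_x=2.0000, Δt_y=1.1547
    x: enter (3,4) at t=0.4600
    y: enter (3,3) at t=0.6813
    y: enter (3,2) at t=1.8360
    x: enter (4,2) at t=2.4600 ← occupied
  → r_3 = 2.4600
beam 4: φ=0°, α=345°
  dir = (cos 345°, sin 345°) = (0.9659, -0.2588); from cell (2,4)
  next x-line at t=0.2381, next y-line at t=2.2796; Δt_x=1.0353, Δt_y=3.8637
    x: enter (3,4) at t=0.2381
    x: enter (4,4) at t=1.2734
    y: enter (4,3) at t=2.2796
    x: enter (5,3) at t=2.3087 ← occupied
  → r_4 = 2.3087
beam 5: φ=45°, α=30°
  dir = (cos 30°, sin 30°) = (0.8660, 0.5000); from cell (2,4)
  next x-line at t=0.2656, next y-line at t=0.8200; Δt_x=1.1547, Δt_y=2.0000
    x: enter (3,4) at t=0.2656
    y: enter (3,5) at t=0.8200
    x: enter (4,5) at t=1.4203
    x: enter (5,5) at t=2.5750 ← occupied
  → r_5 = 2.5750
beam 6: φ=90°, α=75°
  dir = (cos 75°, sin 75°) = (0.2588, 0.9659); from cell (2,4)
  next x-line at t=0.8887, next y-line at t=0.4245; Δt_x=3.8637, Δt_y=1.0353
    y: enter (2,5) at t=0.4245
    x: enter (3,5) at t=0.8887
    y: enter (3,6) at t=1.4597
    y: enter (3,7) at t=2.4950
    y: enter (3,8) at t=3.5303
    y: enter (3,9) at t=4.5656 ← occupied
  → r_6 = 4.5656
beam 7: φ=135°, α=120°
  dir = (cos 120°, sin 120°) = (-0.5000, 0.8660); from cell (2,4)
  next x-line at t=1.5400, next y-line at t=0.4734; Δt_x=2.0000, Δt_y=1.1547
    y: enter (2,5) at t=0.4734
    x: enter (1,5) at t=1.5400 ← occupied
  → r_7 = 1.5400

ranges = [2.0438, 3.7166, 2.4600, 2.3087, 2.5750, 4.5656, 1.5400]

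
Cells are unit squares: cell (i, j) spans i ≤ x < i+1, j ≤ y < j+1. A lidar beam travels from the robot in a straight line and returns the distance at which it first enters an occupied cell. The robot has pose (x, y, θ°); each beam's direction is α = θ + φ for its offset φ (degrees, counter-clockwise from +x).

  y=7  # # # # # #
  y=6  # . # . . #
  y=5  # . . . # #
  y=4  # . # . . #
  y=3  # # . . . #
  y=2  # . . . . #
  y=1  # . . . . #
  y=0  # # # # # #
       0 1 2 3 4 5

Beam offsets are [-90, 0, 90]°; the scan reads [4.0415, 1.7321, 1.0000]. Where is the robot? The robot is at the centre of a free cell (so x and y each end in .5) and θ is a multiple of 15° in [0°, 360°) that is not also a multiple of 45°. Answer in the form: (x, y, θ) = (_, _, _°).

Candidates: 20 free-cell centres × 16 headings = 320 poses. Raycast each; keep the one whose scan matches to 4 dp.
  (2.5, 3.5, 285°): beam 1 = 0.5176 ≠ 4.0415 ✗
  (4.5, 6.5, 210°): beam 1 = 0.5774 ≠ 4.0415 ✗
  (4.5, 2.5, 300°): beam 1 = 3.0000 ≠ 4.0415 ✗
  (1.5, 6.5, 210°): beam 1 = 0.5774 ≠ 4.0415 ✗
  …
  (3.5, 4.5, 330°): r_1=4.0415, r_2=1.7321, r_3=1.0000 — all match ✓
Only this pose fits every beam.

(x, y, θ) = (3.5, 4.5, 330°)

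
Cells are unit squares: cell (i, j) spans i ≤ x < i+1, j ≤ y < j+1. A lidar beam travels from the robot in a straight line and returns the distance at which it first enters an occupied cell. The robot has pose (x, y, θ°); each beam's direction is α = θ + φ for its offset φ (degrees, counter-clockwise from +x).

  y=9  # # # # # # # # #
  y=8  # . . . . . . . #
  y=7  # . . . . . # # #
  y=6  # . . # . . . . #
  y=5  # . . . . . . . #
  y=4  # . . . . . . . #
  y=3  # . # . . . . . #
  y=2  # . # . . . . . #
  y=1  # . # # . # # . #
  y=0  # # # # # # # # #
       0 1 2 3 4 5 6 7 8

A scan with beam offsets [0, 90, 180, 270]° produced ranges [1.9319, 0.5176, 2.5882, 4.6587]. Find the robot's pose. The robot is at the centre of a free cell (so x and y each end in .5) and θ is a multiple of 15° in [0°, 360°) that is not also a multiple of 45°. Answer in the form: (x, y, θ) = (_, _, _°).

Candidates: 47 free-cell centres × 16 headings = 752 poses. Raycast each; keep the one whose scan matches to 4 dp.
  (3.5, 4.5, 195°): beam 1 = 2.5882 ≠ 1.9319 ✗
  (6.5, 2.5, 60°): beam 1 = 3.0000 ≠ 1.9319 ✗
  (4.5, 6.5, 255°): beam 1 = 4.6587 ≠ 1.9319 ✗
  …
  (7.5, 4.5, 285°): r_1=1.9319, r_2=0.5176, r_3=2.5882, r_4=4.6587 — all match ✓
No second candidate reproduces the full scan.

(x, y, θ) = (7.5, 4.5, 285°)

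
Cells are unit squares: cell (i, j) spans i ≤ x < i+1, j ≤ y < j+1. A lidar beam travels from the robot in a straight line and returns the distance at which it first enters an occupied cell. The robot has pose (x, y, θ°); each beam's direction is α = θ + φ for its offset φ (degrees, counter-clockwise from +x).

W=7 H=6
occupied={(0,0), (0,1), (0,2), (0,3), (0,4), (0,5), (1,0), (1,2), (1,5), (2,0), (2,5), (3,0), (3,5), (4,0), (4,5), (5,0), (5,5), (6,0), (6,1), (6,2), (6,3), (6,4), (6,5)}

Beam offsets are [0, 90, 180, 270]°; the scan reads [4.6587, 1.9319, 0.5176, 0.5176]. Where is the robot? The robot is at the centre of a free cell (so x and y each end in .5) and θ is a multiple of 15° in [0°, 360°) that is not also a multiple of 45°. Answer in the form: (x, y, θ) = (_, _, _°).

The pose lattice has 19·16 = 304 candidates. Test each by forward raycasting.
  (4.5, 1.5, 60°): beam 1 = 3.0000 ≠ 4.6587 ✗
  (5.5, 4.5, 255°): beam 1 = 3.6235 ≠ 4.6587 ✗
  (3.5, 4.5, 105°): beam 1 = 0.5176 ≠ 4.6587 ✗
  (4.5, 3.5, 60°): beam 1 = 1.7321 ≠ 4.6587 ✗
  …
  (5.5, 4.5, 195°): r_1=4.6587, r_2=1.9319, r_3=0.5176, r_4=0.5176 — all match ✓
No second candidate reproduces the full scan.

(x, y, θ) = (5.5, 4.5, 195°)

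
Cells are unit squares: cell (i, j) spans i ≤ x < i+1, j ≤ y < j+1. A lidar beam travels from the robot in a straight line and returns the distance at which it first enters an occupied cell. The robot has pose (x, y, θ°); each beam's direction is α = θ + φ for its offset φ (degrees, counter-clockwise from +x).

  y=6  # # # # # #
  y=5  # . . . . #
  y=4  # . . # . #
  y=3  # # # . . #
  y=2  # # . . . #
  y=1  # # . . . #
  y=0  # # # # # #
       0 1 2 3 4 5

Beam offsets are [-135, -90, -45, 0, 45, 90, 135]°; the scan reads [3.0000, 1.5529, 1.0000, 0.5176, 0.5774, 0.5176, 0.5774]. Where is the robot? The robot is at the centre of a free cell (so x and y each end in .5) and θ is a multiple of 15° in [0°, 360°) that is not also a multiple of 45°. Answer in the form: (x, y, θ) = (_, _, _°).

(x, y, θ) = (1.5, 4.5, 165°)

Enumerate (i+0.5, j+0.5, θ) over the 15 free cells and 16 admissible headings. For each, cast all 7 beams and compare to the given ranges.
  (2.5, 5.5, 120°): beam 1 = 2.5882 ≠ 3.0000 ✗
  (3.5, 1.5, 15°): beam 1 = 0.5774 ≠ 3.0000 ✗
  (2.5, 2.5, 300°): beam 1 = 0.5176 ≠ 3.0000 ✗
  …
  (1.5, 4.5, 165°): r_1=3.0000, r_2=1.5529, r_3=1.0000, r_4=0.5176, r_5=0.5774, r_6=0.5176, r_7=0.5774 — all match ✓
Only this pose fits every beam.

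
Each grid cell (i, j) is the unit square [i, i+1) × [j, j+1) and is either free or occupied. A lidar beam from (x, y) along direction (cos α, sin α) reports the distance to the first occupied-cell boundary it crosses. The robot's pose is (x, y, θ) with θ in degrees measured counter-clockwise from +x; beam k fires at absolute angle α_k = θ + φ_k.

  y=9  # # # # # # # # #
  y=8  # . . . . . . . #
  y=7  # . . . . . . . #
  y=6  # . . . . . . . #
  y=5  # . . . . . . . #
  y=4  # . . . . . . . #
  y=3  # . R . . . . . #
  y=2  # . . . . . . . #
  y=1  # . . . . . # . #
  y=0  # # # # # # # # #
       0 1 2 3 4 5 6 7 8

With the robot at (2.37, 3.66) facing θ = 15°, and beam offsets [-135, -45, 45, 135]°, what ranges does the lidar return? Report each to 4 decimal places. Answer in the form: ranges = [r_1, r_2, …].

beam 1: φ=-135°, α=240°
  cosα=-0.5000 sinα=-0.8660 | (2,3) | tMaxX 0.7400 tMaxY 0.7621 | tΔX 2.0000 tΔY 1.1547
    t=0.7400 [x] (1,3)
    t=0.7621 [y] (1,2)
    t=1.9168 [y] (1,1)
    t=2.7400 [x] (0,1) — stop
  → r_1 = 2.7400
beam 2: φ=-45°, α=330°
  cosα=0.8660 sinα=-0.5000 | (2,3) | tMaxX 0.7275 tMaxY 1.3200 | tΔX 1.1547 tΔY 2.0000
    t=0.7275 [x] (3,3)
    t=1.3200 [y] (3,2)
    t=1.8822 [x] (4,2)
    t=3.0369 [x] (5,2)
    t=3.3200 [y] (5,1)
    t=4.1916 [x] (6,1) — stop
  → r_2 = 4.1916
beam 3: φ=45°, α=60°
  cosα=0.5000 sinα=0.8660 | (2,3) | tMaxX 1.2600 tMaxY 0.3926 | tΔX 2.0000 tΔY 1.1547
    t=0.3926 [y] (2,4)
    t=1.2600 [x] (3,4)
    t=1.5473 [y] (3,5)
    t=2.7020 [y] (3,6)
    t=3.2600 [x] (4,6)
    t=3.8567 [y] (4,7)
    t=5.0114 [y] (4,8)
    t=5.2600 [x] (5,8)
    t=6.1661 [y] (5,9) — stop
  → r_3 = 6.1661
beam 4: φ=135°, α=150°
  cosα=-0.8660 sinα=0.5000 | (2,3) | tMaxX 0.4272 tMaxY 0.6800 | tΔX 1.1547 tΔY 2.0000
    t=0.4272 [x] (1,3)
    t=0.6800 [y] (1,4)
    t=1.5819 [x] (0,4) — stop
  → r_4 = 1.5819

ranges = [2.7400, 4.1916, 6.1661, 1.5819]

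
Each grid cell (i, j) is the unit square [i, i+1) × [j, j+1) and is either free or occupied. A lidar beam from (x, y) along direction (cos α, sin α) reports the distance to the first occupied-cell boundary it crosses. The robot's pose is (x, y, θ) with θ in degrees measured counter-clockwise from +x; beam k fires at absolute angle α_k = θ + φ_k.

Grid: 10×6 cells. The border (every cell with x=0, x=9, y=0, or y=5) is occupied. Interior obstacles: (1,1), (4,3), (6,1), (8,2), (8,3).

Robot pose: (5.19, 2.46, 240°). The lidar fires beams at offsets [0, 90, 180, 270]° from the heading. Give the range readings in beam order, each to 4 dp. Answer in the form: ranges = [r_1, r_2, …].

beam 1: φ=0°, α=240°
  dir = (cos 240°, sin 240°) = (-0.5000, -0.8660); from cell (5,2)
  next x-line at t=0.3800, next y-line at t=0.5312; Δt_x=2.0000, Δt_y=1.1547
    x: enter (4,2) at t=0.3800
    y: enter (4,1) at t=0.5312
    y: enter (4,0) at t=1.6859 ← occupied
  → r_1 = 1.6859
beam 2: φ=90°, α=330°
  dir = (cos 330°, sin 330°) = (0.8660, -0.5000); from cell (5,2)
  next x-line at t=0.9353, next y-line at t=0.9200; Δt_x=1.1547, Δt_y=2.0000
    y: enter (5,1) at t=0.9200
    x: enter (6,1) at t=0.9353 ← occupied
  → r_2 = 0.9353
beam 3: φ=180°, α=60°
  dir = (cos 60°, sin 60°) = (0.5000, 0.8660); from cell (5,2)
  next x-line at t=1.6200, next y-line at t=0.6235; Δt_x=2.0000, Δt_y=1.1547
    y: enter (5,3) at t=0.6235
    x: enter (6,3) at t=1.6200
    y: enter (6,4) at t=1.7782
    y: enter (6,5) at t=2.9329 ← occupied
  → r_3 = 2.9329
beam 4: φ=270°, α=150°
  dir = (cos 150°, sin 150°) = (-0.8660, 0.5000); from cell (5,2)
  next x-line at t=0.2194, next y-line at t=1.0800; Δt_x=1.1547, Δt_y=2.0000
    x: enter (4,2) at t=0.2194
    y: enter (4,3) at t=1.0800 ← occupied
  → r_4 = 1.0800

ranges = [1.6859, 0.9353, 2.9329, 1.0800]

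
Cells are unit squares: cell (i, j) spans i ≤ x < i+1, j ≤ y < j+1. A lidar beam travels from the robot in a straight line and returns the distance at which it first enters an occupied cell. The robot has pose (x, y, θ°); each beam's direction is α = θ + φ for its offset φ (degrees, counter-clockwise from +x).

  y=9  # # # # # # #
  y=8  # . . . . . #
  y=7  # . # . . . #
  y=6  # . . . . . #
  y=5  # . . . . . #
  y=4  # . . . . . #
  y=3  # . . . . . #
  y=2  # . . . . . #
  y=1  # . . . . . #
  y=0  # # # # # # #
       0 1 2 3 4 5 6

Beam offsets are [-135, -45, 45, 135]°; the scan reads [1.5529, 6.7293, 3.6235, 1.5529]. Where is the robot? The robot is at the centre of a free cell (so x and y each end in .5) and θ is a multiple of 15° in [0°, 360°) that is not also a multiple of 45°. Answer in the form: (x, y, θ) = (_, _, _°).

Candidates: 39 free-cell centres × 16 headings = 624 poses. Raycast each; keep the one whose scan matches to 4 dp.
  (2.5, 6.5, 195°): beam 1 = 0.5774 ≠ 1.5529 ✗
  (2.5, 8.5, 300°): beam 2 = 0.5176 ≠ 6.7293 ✗
  (2.5, 1.5, 345°): beam 1 = 1.0000 ≠ 1.5529 ✗
  (2.5, 6.5, 120°): beam 1 = 3.6235 ≠ 1.5529 ✗
  …
  (4.5, 2.5, 150°): r_1=1.5529, r_2=6.7293, r_3=3.6235, r_4=1.5529 — all match ✓
No second candidate reproduces the full scan.

(x, y, θ) = (4.5, 2.5, 150°)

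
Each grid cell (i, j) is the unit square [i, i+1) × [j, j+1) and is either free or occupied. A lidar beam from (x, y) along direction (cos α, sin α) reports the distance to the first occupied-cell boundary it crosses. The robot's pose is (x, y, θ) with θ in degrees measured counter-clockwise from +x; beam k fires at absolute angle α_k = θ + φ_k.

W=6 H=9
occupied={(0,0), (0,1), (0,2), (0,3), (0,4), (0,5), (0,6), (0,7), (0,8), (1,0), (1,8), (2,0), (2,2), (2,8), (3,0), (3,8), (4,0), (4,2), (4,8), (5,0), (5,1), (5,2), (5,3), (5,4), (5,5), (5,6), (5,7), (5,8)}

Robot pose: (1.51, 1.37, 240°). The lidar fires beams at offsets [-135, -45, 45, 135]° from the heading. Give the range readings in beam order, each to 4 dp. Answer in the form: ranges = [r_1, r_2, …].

beam 1: φ=-135°, α=105°
  direction (-0.2588, 0.9659); cell (1,1); t to first gridline: x 1.9705, y 0.6522 (then +3.8637 / +1.0353)
    (1,2) via y @ 0.6522
    (1,3) via y @ 1.6875
    (0,3) via x @ 1.9705  # hit
  → r_1 = 1.9705
beam 2: φ=-45°, α=195°
  direction (-0.9659, -0.2588); cell (1,1); t to first gridline: x 0.5280, y 1.4296 (then +1.0353 / +3.8637)
    (0,1) via x @ 0.5280  # hit
  → r_2 = 0.5280
beam 3: φ=45°, α=285°
  direction (0.2588, -0.9659); cell (1,1); t to first gridline: x 1.8932, y 0.3831 (then +3.8637 / +1.0353)
    (1,0) via y @ 0.3831  # hit
  → r_3 = 0.3831
beam 4: φ=135°, α=15°
  direction (0.9659, 0.2588); cell (1,1); t to first gridline: x 0.5073, y 2.4341 (then +1.0353 / +3.8637)
    (2,1) via x @ 0.5073
    (3,1) via x @ 1.5426
    (3,2) via y @ 2.4341
    (4,2) via x @ 2.5778  # hit
  → r_4 = 2.5778

ranges = [1.9705, 0.5280, 0.3831, 2.5778]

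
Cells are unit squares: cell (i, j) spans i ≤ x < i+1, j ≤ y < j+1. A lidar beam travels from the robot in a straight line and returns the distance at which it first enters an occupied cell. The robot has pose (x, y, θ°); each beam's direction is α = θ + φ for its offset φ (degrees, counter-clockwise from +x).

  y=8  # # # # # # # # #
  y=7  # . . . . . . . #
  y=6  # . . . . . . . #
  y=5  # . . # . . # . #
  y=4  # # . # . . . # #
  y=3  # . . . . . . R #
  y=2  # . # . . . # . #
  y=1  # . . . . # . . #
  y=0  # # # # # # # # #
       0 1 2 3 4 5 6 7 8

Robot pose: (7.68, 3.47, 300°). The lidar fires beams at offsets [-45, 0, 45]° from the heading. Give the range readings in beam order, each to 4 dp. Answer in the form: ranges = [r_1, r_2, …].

beam 1: φ=-45°, α=255°
  direction (-0.2588, -0.9659); cell (7,3); t to first gridline: x 2.6273, y 0.4866 (then +3.8637 / +1.0353)
    (7,2) via y @ 0.4866
    (7,1) via y @ 1.5219
    (7,0) via y @ 2.5571  # hit
  → r_1 = 2.5571
beam 2: φ=0°, α=300°
  direction (0.5000, -0.8660); cell (7,3); t to first gridline: x 0.6400, y 0.5427 (then +2.0000 / +1.1547)
    (7,2) via y @ 0.5427
    (8,2) via x @ 0.6400  # hit
  → r_2 = 0.6400
beam 3: φ=45°, α=345°
  direction (0.9659, -0.2588); cell (7,3); t to first gridline: x 0.3313, y 1.8159 (then +1.0353 / +3.8637)
    (8,3) via x @ 0.3313  # hit
  → r_3 = 0.3313

ranges = [2.5571, 0.6400, 0.3313]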